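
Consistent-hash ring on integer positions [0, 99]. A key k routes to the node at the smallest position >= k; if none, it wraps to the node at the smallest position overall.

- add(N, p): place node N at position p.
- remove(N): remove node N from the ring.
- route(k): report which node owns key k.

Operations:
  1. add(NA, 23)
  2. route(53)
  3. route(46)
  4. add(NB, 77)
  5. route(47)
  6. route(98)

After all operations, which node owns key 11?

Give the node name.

Answer: NA

Derivation:
Op 1: add NA@23 -> ring=[23:NA]
Op 2: route key 53: none >= 53, wrap to smallest pos 23 -> NA
Op 3: route key 46: none >= 46, wrap to smallest pos 23 -> NA
Op 4: add NB@77 -> ring=[23:NA,77:NB]
Op 5: route key 47: smallest pos >= 47 is 77 -> NB
Op 6: route key 98: none >= 98, wrap to smallest pos 23 -> NA
Final route key 11: smallest pos >= 11 is 23 -> NA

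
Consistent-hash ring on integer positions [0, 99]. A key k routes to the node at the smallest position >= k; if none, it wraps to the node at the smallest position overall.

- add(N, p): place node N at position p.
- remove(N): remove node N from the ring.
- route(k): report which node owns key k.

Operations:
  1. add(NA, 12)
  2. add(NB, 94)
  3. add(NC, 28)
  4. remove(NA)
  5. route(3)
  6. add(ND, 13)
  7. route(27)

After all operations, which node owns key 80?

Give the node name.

Answer: NB

Derivation:
Op 1: add NA@12 -> ring=[12:NA]
Op 2: add NB@94 -> ring=[12:NA,94:NB]
Op 3: add NC@28 -> ring=[12:NA,28:NC,94:NB]
Op 4: remove NA -> ring=[28:NC,94:NB]
Op 5: route key 3: smallest pos >= 3 is 28 -> NC
Op 6: add ND@13 -> ring=[13:ND,28:NC,94:NB]
Op 7: route key 27: smallest pos >= 27 is 28 -> NC
Final route key 80: smallest pos >= 80 is 94 -> NB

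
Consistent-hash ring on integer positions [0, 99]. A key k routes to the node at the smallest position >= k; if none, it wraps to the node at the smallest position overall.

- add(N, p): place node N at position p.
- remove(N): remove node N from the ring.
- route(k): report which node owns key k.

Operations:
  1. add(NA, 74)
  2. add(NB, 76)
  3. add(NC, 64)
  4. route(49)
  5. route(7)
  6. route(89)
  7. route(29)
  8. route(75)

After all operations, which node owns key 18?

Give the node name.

Answer: NC

Derivation:
Op 1: add NA@74 -> ring=[74:NA]
Op 2: add NB@76 -> ring=[74:NA,76:NB]
Op 3: add NC@64 -> ring=[64:NC,74:NA,76:NB]
Op 4: route key 49: smallest pos >= 49 is 64 -> NC
Op 5: route key 7: smallest pos >= 7 is 64 -> NC
Op 6: route key 89: none >= 89, wrap to smallest pos 64 -> NC
Op 7: route key 29: smallest pos >= 29 is 64 -> NC
Op 8: route key 75: smallest pos >= 75 is 76 -> NB
Final route key 18: smallest pos >= 18 is 64 -> NC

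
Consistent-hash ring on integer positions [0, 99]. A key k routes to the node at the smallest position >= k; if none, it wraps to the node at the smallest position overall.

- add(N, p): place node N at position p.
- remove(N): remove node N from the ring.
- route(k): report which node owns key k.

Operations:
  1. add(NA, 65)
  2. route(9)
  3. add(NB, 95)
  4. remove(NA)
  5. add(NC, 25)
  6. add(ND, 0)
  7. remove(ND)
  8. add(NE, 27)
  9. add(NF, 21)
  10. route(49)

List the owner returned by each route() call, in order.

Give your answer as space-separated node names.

Answer: NA NB

Derivation:
Op 1: add NA@65 -> ring=[65:NA]
Op 2: route key 9: smallest pos >= 9 is 65 -> NA
Op 3: add NB@95 -> ring=[65:NA,95:NB]
Op 4: remove NA -> ring=[95:NB]
Op 5: add NC@25 -> ring=[25:NC,95:NB]
Op 6: add ND@0 -> ring=[0:ND,25:NC,95:NB]
Op 7: remove ND -> ring=[25:NC,95:NB]
Op 8: add NE@27 -> ring=[25:NC,27:NE,95:NB]
Op 9: add NF@21 -> ring=[21:NF,25:NC,27:NE,95:NB]
Op 10: route key 49: smallest pos >= 49 is 95 -> NB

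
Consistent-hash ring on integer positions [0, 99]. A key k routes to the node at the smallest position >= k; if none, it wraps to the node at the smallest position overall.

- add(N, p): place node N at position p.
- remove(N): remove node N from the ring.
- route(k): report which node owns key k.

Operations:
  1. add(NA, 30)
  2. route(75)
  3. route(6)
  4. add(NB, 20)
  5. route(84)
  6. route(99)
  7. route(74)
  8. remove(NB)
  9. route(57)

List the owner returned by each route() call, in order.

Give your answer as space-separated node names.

Op 1: add NA@30 -> ring=[30:NA]
Op 2: route key 75: none >= 75, wrap to smallest pos 30 -> NA
Op 3: route key 6: smallest pos >= 6 is 30 -> NA
Op 4: add NB@20 -> ring=[20:NB,30:NA]
Op 5: route key 84: none >= 84, wrap to smallest pos 20 -> NB
Op 6: route key 99: none >= 99, wrap to smallest pos 20 -> NB
Op 7: route key 74: none >= 74, wrap to smallest pos 20 -> NB
Op 8: remove NB -> ring=[30:NA]
Op 9: route key 57: none >= 57, wrap to smallest pos 30 -> NA

Answer: NA NA NB NB NB NA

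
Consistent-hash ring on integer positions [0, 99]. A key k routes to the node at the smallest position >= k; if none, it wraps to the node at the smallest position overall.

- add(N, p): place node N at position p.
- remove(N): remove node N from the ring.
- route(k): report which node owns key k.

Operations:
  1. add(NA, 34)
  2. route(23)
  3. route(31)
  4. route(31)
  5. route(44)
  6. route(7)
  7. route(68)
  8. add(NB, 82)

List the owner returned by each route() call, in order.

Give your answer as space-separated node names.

Op 1: add NA@34 -> ring=[34:NA]
Op 2: route key 23: smallest pos >= 23 is 34 -> NA
Op 3: route key 31: smallest pos >= 31 is 34 -> NA
Op 4: route key 31: smallest pos >= 31 is 34 -> NA
Op 5: route key 44: none >= 44, wrap to smallest pos 34 -> NA
Op 6: route key 7: smallest pos >= 7 is 34 -> NA
Op 7: route key 68: none >= 68, wrap to smallest pos 34 -> NA
Op 8: add NB@82 -> ring=[34:NA,82:NB]

Answer: NA NA NA NA NA NA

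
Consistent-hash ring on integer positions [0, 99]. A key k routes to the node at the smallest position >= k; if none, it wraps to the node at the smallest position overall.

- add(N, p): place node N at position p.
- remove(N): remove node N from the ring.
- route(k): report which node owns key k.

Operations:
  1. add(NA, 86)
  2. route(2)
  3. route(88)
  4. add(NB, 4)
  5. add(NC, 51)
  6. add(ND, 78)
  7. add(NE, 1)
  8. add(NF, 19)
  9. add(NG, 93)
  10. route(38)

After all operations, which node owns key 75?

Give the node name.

Op 1: add NA@86 -> ring=[86:NA]
Op 2: route key 2: smallest pos >= 2 is 86 -> NA
Op 3: route key 88: none >= 88, wrap to smallest pos 86 -> NA
Op 4: add NB@4 -> ring=[4:NB,86:NA]
Op 5: add NC@51 -> ring=[4:NB,51:NC,86:NA]
Op 6: add ND@78 -> ring=[4:NB,51:NC,78:ND,86:NA]
Op 7: add NE@1 -> ring=[1:NE,4:NB,51:NC,78:ND,86:NA]
Op 8: add NF@19 -> ring=[1:NE,4:NB,19:NF,51:NC,78:ND,86:NA]
Op 9: add NG@93 -> ring=[1:NE,4:NB,19:NF,51:NC,78:ND,86:NA,93:NG]
Op 10: route key 38: smallest pos >= 38 is 51 -> NC
Final route key 75: smallest pos >= 75 is 78 -> ND

Answer: ND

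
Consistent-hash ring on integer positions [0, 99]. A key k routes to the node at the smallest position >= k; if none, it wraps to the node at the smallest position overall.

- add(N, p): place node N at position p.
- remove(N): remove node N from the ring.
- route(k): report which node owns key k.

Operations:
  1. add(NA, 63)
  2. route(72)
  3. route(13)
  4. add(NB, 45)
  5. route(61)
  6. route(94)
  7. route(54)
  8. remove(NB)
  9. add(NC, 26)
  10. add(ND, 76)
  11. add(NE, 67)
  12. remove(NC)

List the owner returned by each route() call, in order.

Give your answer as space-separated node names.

Answer: NA NA NA NB NA

Derivation:
Op 1: add NA@63 -> ring=[63:NA]
Op 2: route key 72: none >= 72, wrap to smallest pos 63 -> NA
Op 3: route key 13: smallest pos >= 13 is 63 -> NA
Op 4: add NB@45 -> ring=[45:NB,63:NA]
Op 5: route key 61: smallest pos >= 61 is 63 -> NA
Op 6: route key 94: none >= 94, wrap to smallest pos 45 -> NB
Op 7: route key 54: smallest pos >= 54 is 63 -> NA
Op 8: remove NB -> ring=[63:NA]
Op 9: add NC@26 -> ring=[26:NC,63:NA]
Op 10: add ND@76 -> ring=[26:NC,63:NA,76:ND]
Op 11: add NE@67 -> ring=[26:NC,63:NA,67:NE,76:ND]
Op 12: remove NC -> ring=[63:NA,67:NE,76:ND]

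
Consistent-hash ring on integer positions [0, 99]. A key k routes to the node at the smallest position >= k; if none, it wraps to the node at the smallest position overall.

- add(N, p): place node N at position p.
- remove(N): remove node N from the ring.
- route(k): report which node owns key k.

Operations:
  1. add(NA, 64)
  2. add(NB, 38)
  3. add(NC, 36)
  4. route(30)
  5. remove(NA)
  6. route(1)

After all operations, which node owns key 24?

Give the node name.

Answer: NC

Derivation:
Op 1: add NA@64 -> ring=[64:NA]
Op 2: add NB@38 -> ring=[38:NB,64:NA]
Op 3: add NC@36 -> ring=[36:NC,38:NB,64:NA]
Op 4: route key 30: smallest pos >= 30 is 36 -> NC
Op 5: remove NA -> ring=[36:NC,38:NB]
Op 6: route key 1: smallest pos >= 1 is 36 -> NC
Final route key 24: smallest pos >= 24 is 36 -> NC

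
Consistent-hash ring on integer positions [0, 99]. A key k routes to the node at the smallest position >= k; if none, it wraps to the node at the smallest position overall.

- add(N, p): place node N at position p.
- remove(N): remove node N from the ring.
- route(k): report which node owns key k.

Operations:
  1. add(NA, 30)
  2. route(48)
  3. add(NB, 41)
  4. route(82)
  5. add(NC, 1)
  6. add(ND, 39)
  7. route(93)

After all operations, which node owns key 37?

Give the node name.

Answer: ND

Derivation:
Op 1: add NA@30 -> ring=[30:NA]
Op 2: route key 48: none >= 48, wrap to smallest pos 30 -> NA
Op 3: add NB@41 -> ring=[30:NA,41:NB]
Op 4: route key 82: none >= 82, wrap to smallest pos 30 -> NA
Op 5: add NC@1 -> ring=[1:NC,30:NA,41:NB]
Op 6: add ND@39 -> ring=[1:NC,30:NA,39:ND,41:NB]
Op 7: route key 93: none >= 93, wrap to smallest pos 1 -> NC
Final route key 37: smallest pos >= 37 is 39 -> ND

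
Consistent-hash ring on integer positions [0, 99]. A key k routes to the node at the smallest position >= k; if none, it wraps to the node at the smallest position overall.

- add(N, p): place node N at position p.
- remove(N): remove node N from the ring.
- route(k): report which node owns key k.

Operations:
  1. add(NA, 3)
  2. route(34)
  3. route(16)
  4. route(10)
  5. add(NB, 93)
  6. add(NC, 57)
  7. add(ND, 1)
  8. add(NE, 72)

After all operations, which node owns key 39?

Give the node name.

Op 1: add NA@3 -> ring=[3:NA]
Op 2: route key 34: none >= 34, wrap to smallest pos 3 -> NA
Op 3: route key 16: none >= 16, wrap to smallest pos 3 -> NA
Op 4: route key 10: none >= 10, wrap to smallest pos 3 -> NA
Op 5: add NB@93 -> ring=[3:NA,93:NB]
Op 6: add NC@57 -> ring=[3:NA,57:NC,93:NB]
Op 7: add ND@1 -> ring=[1:ND,3:NA,57:NC,93:NB]
Op 8: add NE@72 -> ring=[1:ND,3:NA,57:NC,72:NE,93:NB]
Final route key 39: smallest pos >= 39 is 57 -> NC

Answer: NC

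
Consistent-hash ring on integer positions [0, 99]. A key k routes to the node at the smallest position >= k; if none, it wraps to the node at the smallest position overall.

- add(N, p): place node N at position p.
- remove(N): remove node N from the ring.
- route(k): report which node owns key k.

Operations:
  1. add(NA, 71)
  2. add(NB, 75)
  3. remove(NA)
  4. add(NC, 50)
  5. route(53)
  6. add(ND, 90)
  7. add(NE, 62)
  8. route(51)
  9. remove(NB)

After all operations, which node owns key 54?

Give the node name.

Op 1: add NA@71 -> ring=[71:NA]
Op 2: add NB@75 -> ring=[71:NA,75:NB]
Op 3: remove NA -> ring=[75:NB]
Op 4: add NC@50 -> ring=[50:NC,75:NB]
Op 5: route key 53: smallest pos >= 53 is 75 -> NB
Op 6: add ND@90 -> ring=[50:NC,75:NB,90:ND]
Op 7: add NE@62 -> ring=[50:NC,62:NE,75:NB,90:ND]
Op 8: route key 51: smallest pos >= 51 is 62 -> NE
Op 9: remove NB -> ring=[50:NC,62:NE,90:ND]
Final route key 54: smallest pos >= 54 is 62 -> NE

Answer: NE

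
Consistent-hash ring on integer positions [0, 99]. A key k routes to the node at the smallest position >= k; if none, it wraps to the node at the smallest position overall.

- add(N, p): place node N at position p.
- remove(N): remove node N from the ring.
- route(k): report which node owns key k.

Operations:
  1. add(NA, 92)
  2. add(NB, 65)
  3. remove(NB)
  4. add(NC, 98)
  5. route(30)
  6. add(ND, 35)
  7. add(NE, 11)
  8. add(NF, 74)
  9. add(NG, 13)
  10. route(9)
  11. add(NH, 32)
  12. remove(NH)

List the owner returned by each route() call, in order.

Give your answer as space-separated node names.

Op 1: add NA@92 -> ring=[92:NA]
Op 2: add NB@65 -> ring=[65:NB,92:NA]
Op 3: remove NB -> ring=[92:NA]
Op 4: add NC@98 -> ring=[92:NA,98:NC]
Op 5: route key 30: smallest pos >= 30 is 92 -> NA
Op 6: add ND@35 -> ring=[35:ND,92:NA,98:NC]
Op 7: add NE@11 -> ring=[11:NE,35:ND,92:NA,98:NC]
Op 8: add NF@74 -> ring=[11:NE,35:ND,74:NF,92:NA,98:NC]
Op 9: add NG@13 -> ring=[11:NE,13:NG,35:ND,74:NF,92:NA,98:NC]
Op 10: route key 9: smallest pos >= 9 is 11 -> NE
Op 11: add NH@32 -> ring=[11:NE,13:NG,32:NH,35:ND,74:NF,92:NA,98:NC]
Op 12: remove NH -> ring=[11:NE,13:NG,35:ND,74:NF,92:NA,98:NC]

Answer: NA NE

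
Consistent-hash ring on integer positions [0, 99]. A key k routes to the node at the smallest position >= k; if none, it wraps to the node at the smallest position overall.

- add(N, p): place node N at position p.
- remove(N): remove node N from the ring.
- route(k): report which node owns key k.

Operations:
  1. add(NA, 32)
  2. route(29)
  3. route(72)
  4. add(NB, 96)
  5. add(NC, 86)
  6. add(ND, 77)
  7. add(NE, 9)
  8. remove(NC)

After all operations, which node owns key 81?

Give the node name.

Answer: NB

Derivation:
Op 1: add NA@32 -> ring=[32:NA]
Op 2: route key 29: smallest pos >= 29 is 32 -> NA
Op 3: route key 72: none >= 72, wrap to smallest pos 32 -> NA
Op 4: add NB@96 -> ring=[32:NA,96:NB]
Op 5: add NC@86 -> ring=[32:NA,86:NC,96:NB]
Op 6: add ND@77 -> ring=[32:NA,77:ND,86:NC,96:NB]
Op 7: add NE@9 -> ring=[9:NE,32:NA,77:ND,86:NC,96:NB]
Op 8: remove NC -> ring=[9:NE,32:NA,77:ND,96:NB]
Final route key 81: smallest pos >= 81 is 96 -> NB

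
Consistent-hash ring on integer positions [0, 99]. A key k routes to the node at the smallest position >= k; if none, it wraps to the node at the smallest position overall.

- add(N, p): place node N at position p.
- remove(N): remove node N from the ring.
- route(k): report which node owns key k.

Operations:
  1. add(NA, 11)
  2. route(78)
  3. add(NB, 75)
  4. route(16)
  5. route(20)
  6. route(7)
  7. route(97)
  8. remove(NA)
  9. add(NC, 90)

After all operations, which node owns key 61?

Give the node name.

Op 1: add NA@11 -> ring=[11:NA]
Op 2: route key 78: none >= 78, wrap to smallest pos 11 -> NA
Op 3: add NB@75 -> ring=[11:NA,75:NB]
Op 4: route key 16: smallest pos >= 16 is 75 -> NB
Op 5: route key 20: smallest pos >= 20 is 75 -> NB
Op 6: route key 7: smallest pos >= 7 is 11 -> NA
Op 7: route key 97: none >= 97, wrap to smallest pos 11 -> NA
Op 8: remove NA -> ring=[75:NB]
Op 9: add NC@90 -> ring=[75:NB,90:NC]
Final route key 61: smallest pos >= 61 is 75 -> NB

Answer: NB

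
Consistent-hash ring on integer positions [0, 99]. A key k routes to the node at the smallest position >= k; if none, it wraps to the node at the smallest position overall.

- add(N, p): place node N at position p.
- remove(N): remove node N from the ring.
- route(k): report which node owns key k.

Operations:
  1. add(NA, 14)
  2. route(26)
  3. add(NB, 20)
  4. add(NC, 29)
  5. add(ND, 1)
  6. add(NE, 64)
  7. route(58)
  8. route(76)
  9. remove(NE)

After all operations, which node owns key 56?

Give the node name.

Op 1: add NA@14 -> ring=[14:NA]
Op 2: route key 26: none >= 26, wrap to smallest pos 14 -> NA
Op 3: add NB@20 -> ring=[14:NA,20:NB]
Op 4: add NC@29 -> ring=[14:NA,20:NB,29:NC]
Op 5: add ND@1 -> ring=[1:ND,14:NA,20:NB,29:NC]
Op 6: add NE@64 -> ring=[1:ND,14:NA,20:NB,29:NC,64:NE]
Op 7: route key 58: smallest pos >= 58 is 64 -> NE
Op 8: route key 76: none >= 76, wrap to smallest pos 1 -> ND
Op 9: remove NE -> ring=[1:ND,14:NA,20:NB,29:NC]
Final route key 56: none >= 56, wrap to smallest pos 1 -> ND

Answer: ND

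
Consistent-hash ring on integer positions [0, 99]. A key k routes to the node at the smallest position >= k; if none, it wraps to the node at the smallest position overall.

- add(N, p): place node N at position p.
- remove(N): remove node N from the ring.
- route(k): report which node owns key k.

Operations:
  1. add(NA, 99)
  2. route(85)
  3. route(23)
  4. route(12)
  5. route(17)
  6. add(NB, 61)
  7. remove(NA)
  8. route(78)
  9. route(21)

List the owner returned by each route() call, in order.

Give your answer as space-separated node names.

Answer: NA NA NA NA NB NB

Derivation:
Op 1: add NA@99 -> ring=[99:NA]
Op 2: route key 85: smallest pos >= 85 is 99 -> NA
Op 3: route key 23: smallest pos >= 23 is 99 -> NA
Op 4: route key 12: smallest pos >= 12 is 99 -> NA
Op 5: route key 17: smallest pos >= 17 is 99 -> NA
Op 6: add NB@61 -> ring=[61:NB,99:NA]
Op 7: remove NA -> ring=[61:NB]
Op 8: route key 78: none >= 78, wrap to smallest pos 61 -> NB
Op 9: route key 21: smallest pos >= 21 is 61 -> NB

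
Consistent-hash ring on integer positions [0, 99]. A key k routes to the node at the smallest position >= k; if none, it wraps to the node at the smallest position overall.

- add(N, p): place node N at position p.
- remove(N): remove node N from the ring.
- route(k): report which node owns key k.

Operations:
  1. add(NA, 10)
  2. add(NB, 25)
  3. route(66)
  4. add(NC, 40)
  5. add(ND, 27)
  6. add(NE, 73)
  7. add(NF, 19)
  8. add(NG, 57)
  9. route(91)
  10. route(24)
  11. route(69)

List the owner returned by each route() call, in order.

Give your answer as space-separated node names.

Answer: NA NA NB NE

Derivation:
Op 1: add NA@10 -> ring=[10:NA]
Op 2: add NB@25 -> ring=[10:NA,25:NB]
Op 3: route key 66: none >= 66, wrap to smallest pos 10 -> NA
Op 4: add NC@40 -> ring=[10:NA,25:NB,40:NC]
Op 5: add ND@27 -> ring=[10:NA,25:NB,27:ND,40:NC]
Op 6: add NE@73 -> ring=[10:NA,25:NB,27:ND,40:NC,73:NE]
Op 7: add NF@19 -> ring=[10:NA,19:NF,25:NB,27:ND,40:NC,73:NE]
Op 8: add NG@57 -> ring=[10:NA,19:NF,25:NB,27:ND,40:NC,57:NG,73:NE]
Op 9: route key 91: none >= 91, wrap to smallest pos 10 -> NA
Op 10: route key 24: smallest pos >= 24 is 25 -> NB
Op 11: route key 69: smallest pos >= 69 is 73 -> NE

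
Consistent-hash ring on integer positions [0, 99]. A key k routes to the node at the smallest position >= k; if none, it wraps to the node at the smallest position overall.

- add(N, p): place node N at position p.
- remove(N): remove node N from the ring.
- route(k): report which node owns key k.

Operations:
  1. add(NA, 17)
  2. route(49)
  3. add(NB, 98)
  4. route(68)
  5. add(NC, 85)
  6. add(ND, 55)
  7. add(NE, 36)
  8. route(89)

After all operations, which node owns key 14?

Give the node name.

Op 1: add NA@17 -> ring=[17:NA]
Op 2: route key 49: none >= 49, wrap to smallest pos 17 -> NA
Op 3: add NB@98 -> ring=[17:NA,98:NB]
Op 4: route key 68: smallest pos >= 68 is 98 -> NB
Op 5: add NC@85 -> ring=[17:NA,85:NC,98:NB]
Op 6: add ND@55 -> ring=[17:NA,55:ND,85:NC,98:NB]
Op 7: add NE@36 -> ring=[17:NA,36:NE,55:ND,85:NC,98:NB]
Op 8: route key 89: smallest pos >= 89 is 98 -> NB
Final route key 14: smallest pos >= 14 is 17 -> NA

Answer: NA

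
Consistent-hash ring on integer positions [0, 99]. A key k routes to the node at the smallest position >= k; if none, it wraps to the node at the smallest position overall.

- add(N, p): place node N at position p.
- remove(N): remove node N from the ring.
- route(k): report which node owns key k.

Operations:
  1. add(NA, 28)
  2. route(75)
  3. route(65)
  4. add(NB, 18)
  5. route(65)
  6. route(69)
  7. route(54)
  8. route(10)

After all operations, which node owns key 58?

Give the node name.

Answer: NB

Derivation:
Op 1: add NA@28 -> ring=[28:NA]
Op 2: route key 75: none >= 75, wrap to smallest pos 28 -> NA
Op 3: route key 65: none >= 65, wrap to smallest pos 28 -> NA
Op 4: add NB@18 -> ring=[18:NB,28:NA]
Op 5: route key 65: none >= 65, wrap to smallest pos 18 -> NB
Op 6: route key 69: none >= 69, wrap to smallest pos 18 -> NB
Op 7: route key 54: none >= 54, wrap to smallest pos 18 -> NB
Op 8: route key 10: smallest pos >= 10 is 18 -> NB
Final route key 58: none >= 58, wrap to smallest pos 18 -> NB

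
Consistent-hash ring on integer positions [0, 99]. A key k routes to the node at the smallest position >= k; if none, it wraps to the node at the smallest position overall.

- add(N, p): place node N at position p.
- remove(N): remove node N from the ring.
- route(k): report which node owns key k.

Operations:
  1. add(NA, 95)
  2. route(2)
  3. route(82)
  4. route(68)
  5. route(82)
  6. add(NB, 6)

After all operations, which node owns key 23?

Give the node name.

Op 1: add NA@95 -> ring=[95:NA]
Op 2: route key 2: smallest pos >= 2 is 95 -> NA
Op 3: route key 82: smallest pos >= 82 is 95 -> NA
Op 4: route key 68: smallest pos >= 68 is 95 -> NA
Op 5: route key 82: smallest pos >= 82 is 95 -> NA
Op 6: add NB@6 -> ring=[6:NB,95:NA]
Final route key 23: smallest pos >= 23 is 95 -> NA

Answer: NA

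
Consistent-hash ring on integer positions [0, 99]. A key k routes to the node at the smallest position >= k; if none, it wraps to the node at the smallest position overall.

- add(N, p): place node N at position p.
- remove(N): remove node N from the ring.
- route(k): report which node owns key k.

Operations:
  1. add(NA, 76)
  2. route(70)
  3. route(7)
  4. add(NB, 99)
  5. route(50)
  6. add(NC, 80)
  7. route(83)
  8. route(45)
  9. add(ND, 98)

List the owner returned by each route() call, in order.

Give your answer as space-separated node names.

Answer: NA NA NA NB NA

Derivation:
Op 1: add NA@76 -> ring=[76:NA]
Op 2: route key 70: smallest pos >= 70 is 76 -> NA
Op 3: route key 7: smallest pos >= 7 is 76 -> NA
Op 4: add NB@99 -> ring=[76:NA,99:NB]
Op 5: route key 50: smallest pos >= 50 is 76 -> NA
Op 6: add NC@80 -> ring=[76:NA,80:NC,99:NB]
Op 7: route key 83: smallest pos >= 83 is 99 -> NB
Op 8: route key 45: smallest pos >= 45 is 76 -> NA
Op 9: add ND@98 -> ring=[76:NA,80:NC,98:ND,99:NB]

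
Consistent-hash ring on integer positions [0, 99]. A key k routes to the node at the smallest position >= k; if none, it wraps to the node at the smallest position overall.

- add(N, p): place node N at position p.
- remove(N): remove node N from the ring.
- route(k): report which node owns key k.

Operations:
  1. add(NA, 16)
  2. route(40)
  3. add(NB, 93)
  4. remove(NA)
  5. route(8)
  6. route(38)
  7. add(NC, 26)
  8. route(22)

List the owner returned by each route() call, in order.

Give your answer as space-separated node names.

Answer: NA NB NB NC

Derivation:
Op 1: add NA@16 -> ring=[16:NA]
Op 2: route key 40: none >= 40, wrap to smallest pos 16 -> NA
Op 3: add NB@93 -> ring=[16:NA,93:NB]
Op 4: remove NA -> ring=[93:NB]
Op 5: route key 8: smallest pos >= 8 is 93 -> NB
Op 6: route key 38: smallest pos >= 38 is 93 -> NB
Op 7: add NC@26 -> ring=[26:NC,93:NB]
Op 8: route key 22: smallest pos >= 22 is 26 -> NC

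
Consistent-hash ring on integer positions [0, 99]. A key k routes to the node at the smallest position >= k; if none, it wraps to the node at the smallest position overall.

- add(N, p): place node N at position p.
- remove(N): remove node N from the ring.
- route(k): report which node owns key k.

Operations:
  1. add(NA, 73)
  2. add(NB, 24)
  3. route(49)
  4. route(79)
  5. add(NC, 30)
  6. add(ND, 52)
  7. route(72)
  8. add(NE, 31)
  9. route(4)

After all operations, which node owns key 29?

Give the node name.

Op 1: add NA@73 -> ring=[73:NA]
Op 2: add NB@24 -> ring=[24:NB,73:NA]
Op 3: route key 49: smallest pos >= 49 is 73 -> NA
Op 4: route key 79: none >= 79, wrap to smallest pos 24 -> NB
Op 5: add NC@30 -> ring=[24:NB,30:NC,73:NA]
Op 6: add ND@52 -> ring=[24:NB,30:NC,52:ND,73:NA]
Op 7: route key 72: smallest pos >= 72 is 73 -> NA
Op 8: add NE@31 -> ring=[24:NB,30:NC,31:NE,52:ND,73:NA]
Op 9: route key 4: smallest pos >= 4 is 24 -> NB
Final route key 29: smallest pos >= 29 is 30 -> NC

Answer: NC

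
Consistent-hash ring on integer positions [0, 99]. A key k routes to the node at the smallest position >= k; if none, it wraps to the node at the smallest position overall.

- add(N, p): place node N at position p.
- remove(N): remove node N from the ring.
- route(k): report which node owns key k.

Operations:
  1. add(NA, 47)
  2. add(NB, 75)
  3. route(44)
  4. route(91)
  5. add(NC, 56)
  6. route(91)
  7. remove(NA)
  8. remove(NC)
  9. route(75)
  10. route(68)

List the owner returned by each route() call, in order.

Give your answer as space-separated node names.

Answer: NA NA NA NB NB

Derivation:
Op 1: add NA@47 -> ring=[47:NA]
Op 2: add NB@75 -> ring=[47:NA,75:NB]
Op 3: route key 44: smallest pos >= 44 is 47 -> NA
Op 4: route key 91: none >= 91, wrap to smallest pos 47 -> NA
Op 5: add NC@56 -> ring=[47:NA,56:NC,75:NB]
Op 6: route key 91: none >= 91, wrap to smallest pos 47 -> NA
Op 7: remove NA -> ring=[56:NC,75:NB]
Op 8: remove NC -> ring=[75:NB]
Op 9: route key 75: smallest pos >= 75 is 75 -> NB
Op 10: route key 68: smallest pos >= 68 is 75 -> NB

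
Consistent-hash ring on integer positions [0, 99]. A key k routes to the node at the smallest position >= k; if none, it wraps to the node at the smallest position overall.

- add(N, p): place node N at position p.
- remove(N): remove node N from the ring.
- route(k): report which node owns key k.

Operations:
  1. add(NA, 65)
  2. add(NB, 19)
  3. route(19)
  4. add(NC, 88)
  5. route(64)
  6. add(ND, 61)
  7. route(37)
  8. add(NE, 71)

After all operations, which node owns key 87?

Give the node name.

Op 1: add NA@65 -> ring=[65:NA]
Op 2: add NB@19 -> ring=[19:NB,65:NA]
Op 3: route key 19: smallest pos >= 19 is 19 -> NB
Op 4: add NC@88 -> ring=[19:NB,65:NA,88:NC]
Op 5: route key 64: smallest pos >= 64 is 65 -> NA
Op 6: add ND@61 -> ring=[19:NB,61:ND,65:NA,88:NC]
Op 7: route key 37: smallest pos >= 37 is 61 -> ND
Op 8: add NE@71 -> ring=[19:NB,61:ND,65:NA,71:NE,88:NC]
Final route key 87: smallest pos >= 87 is 88 -> NC

Answer: NC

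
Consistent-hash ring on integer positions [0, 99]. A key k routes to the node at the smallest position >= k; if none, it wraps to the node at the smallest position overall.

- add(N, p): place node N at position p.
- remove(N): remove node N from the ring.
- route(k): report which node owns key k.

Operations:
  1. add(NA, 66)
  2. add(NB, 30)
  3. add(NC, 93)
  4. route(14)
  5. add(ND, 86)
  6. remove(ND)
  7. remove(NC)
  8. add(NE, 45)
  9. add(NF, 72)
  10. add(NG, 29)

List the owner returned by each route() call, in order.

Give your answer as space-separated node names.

Op 1: add NA@66 -> ring=[66:NA]
Op 2: add NB@30 -> ring=[30:NB,66:NA]
Op 3: add NC@93 -> ring=[30:NB,66:NA,93:NC]
Op 4: route key 14: smallest pos >= 14 is 30 -> NB
Op 5: add ND@86 -> ring=[30:NB,66:NA,86:ND,93:NC]
Op 6: remove ND -> ring=[30:NB,66:NA,93:NC]
Op 7: remove NC -> ring=[30:NB,66:NA]
Op 8: add NE@45 -> ring=[30:NB,45:NE,66:NA]
Op 9: add NF@72 -> ring=[30:NB,45:NE,66:NA,72:NF]
Op 10: add NG@29 -> ring=[29:NG,30:NB,45:NE,66:NA,72:NF]

Answer: NB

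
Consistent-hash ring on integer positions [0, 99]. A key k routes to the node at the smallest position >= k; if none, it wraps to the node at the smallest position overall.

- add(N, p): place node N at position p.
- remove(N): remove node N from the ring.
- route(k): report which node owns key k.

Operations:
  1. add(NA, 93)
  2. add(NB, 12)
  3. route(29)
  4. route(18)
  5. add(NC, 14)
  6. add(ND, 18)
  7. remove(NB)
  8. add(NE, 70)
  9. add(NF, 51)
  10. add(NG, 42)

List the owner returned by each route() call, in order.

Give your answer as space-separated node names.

Answer: NA NA

Derivation:
Op 1: add NA@93 -> ring=[93:NA]
Op 2: add NB@12 -> ring=[12:NB,93:NA]
Op 3: route key 29: smallest pos >= 29 is 93 -> NA
Op 4: route key 18: smallest pos >= 18 is 93 -> NA
Op 5: add NC@14 -> ring=[12:NB,14:NC,93:NA]
Op 6: add ND@18 -> ring=[12:NB,14:NC,18:ND,93:NA]
Op 7: remove NB -> ring=[14:NC,18:ND,93:NA]
Op 8: add NE@70 -> ring=[14:NC,18:ND,70:NE,93:NA]
Op 9: add NF@51 -> ring=[14:NC,18:ND,51:NF,70:NE,93:NA]
Op 10: add NG@42 -> ring=[14:NC,18:ND,42:NG,51:NF,70:NE,93:NA]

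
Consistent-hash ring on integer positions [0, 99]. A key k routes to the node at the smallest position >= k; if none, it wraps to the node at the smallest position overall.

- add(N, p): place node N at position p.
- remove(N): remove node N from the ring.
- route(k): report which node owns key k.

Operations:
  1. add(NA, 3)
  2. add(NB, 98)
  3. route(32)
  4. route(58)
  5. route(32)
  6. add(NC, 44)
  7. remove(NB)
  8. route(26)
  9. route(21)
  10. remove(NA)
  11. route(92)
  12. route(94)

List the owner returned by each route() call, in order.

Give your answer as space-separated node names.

Op 1: add NA@3 -> ring=[3:NA]
Op 2: add NB@98 -> ring=[3:NA,98:NB]
Op 3: route key 32: smallest pos >= 32 is 98 -> NB
Op 4: route key 58: smallest pos >= 58 is 98 -> NB
Op 5: route key 32: smallest pos >= 32 is 98 -> NB
Op 6: add NC@44 -> ring=[3:NA,44:NC,98:NB]
Op 7: remove NB -> ring=[3:NA,44:NC]
Op 8: route key 26: smallest pos >= 26 is 44 -> NC
Op 9: route key 21: smallest pos >= 21 is 44 -> NC
Op 10: remove NA -> ring=[44:NC]
Op 11: route key 92: none >= 92, wrap to smallest pos 44 -> NC
Op 12: route key 94: none >= 94, wrap to smallest pos 44 -> NC

Answer: NB NB NB NC NC NC NC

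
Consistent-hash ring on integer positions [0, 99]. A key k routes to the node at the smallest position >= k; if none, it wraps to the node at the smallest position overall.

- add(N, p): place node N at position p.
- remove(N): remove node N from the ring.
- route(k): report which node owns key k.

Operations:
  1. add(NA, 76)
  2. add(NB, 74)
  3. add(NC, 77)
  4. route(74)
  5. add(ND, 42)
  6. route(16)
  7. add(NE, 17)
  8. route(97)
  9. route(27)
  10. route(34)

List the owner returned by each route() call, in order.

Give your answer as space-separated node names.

Op 1: add NA@76 -> ring=[76:NA]
Op 2: add NB@74 -> ring=[74:NB,76:NA]
Op 3: add NC@77 -> ring=[74:NB,76:NA,77:NC]
Op 4: route key 74: smallest pos >= 74 is 74 -> NB
Op 5: add ND@42 -> ring=[42:ND,74:NB,76:NA,77:NC]
Op 6: route key 16: smallest pos >= 16 is 42 -> ND
Op 7: add NE@17 -> ring=[17:NE,42:ND,74:NB,76:NA,77:NC]
Op 8: route key 97: none >= 97, wrap to smallest pos 17 -> NE
Op 9: route key 27: smallest pos >= 27 is 42 -> ND
Op 10: route key 34: smallest pos >= 34 is 42 -> ND

Answer: NB ND NE ND ND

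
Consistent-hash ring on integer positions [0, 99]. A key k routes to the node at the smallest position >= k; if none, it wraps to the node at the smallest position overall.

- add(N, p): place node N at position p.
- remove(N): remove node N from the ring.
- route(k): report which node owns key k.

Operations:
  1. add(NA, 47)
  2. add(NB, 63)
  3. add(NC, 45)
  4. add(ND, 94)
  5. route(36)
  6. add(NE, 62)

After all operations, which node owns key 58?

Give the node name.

Answer: NE

Derivation:
Op 1: add NA@47 -> ring=[47:NA]
Op 2: add NB@63 -> ring=[47:NA,63:NB]
Op 3: add NC@45 -> ring=[45:NC,47:NA,63:NB]
Op 4: add ND@94 -> ring=[45:NC,47:NA,63:NB,94:ND]
Op 5: route key 36: smallest pos >= 36 is 45 -> NC
Op 6: add NE@62 -> ring=[45:NC,47:NA,62:NE,63:NB,94:ND]
Final route key 58: smallest pos >= 58 is 62 -> NE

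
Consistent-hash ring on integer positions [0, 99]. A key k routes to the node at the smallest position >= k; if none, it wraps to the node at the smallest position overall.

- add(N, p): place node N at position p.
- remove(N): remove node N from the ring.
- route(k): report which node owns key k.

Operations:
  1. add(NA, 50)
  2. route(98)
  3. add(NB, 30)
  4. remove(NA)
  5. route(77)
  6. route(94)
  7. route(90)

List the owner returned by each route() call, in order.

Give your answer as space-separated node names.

Op 1: add NA@50 -> ring=[50:NA]
Op 2: route key 98: none >= 98, wrap to smallest pos 50 -> NA
Op 3: add NB@30 -> ring=[30:NB,50:NA]
Op 4: remove NA -> ring=[30:NB]
Op 5: route key 77: none >= 77, wrap to smallest pos 30 -> NB
Op 6: route key 94: none >= 94, wrap to smallest pos 30 -> NB
Op 7: route key 90: none >= 90, wrap to smallest pos 30 -> NB

Answer: NA NB NB NB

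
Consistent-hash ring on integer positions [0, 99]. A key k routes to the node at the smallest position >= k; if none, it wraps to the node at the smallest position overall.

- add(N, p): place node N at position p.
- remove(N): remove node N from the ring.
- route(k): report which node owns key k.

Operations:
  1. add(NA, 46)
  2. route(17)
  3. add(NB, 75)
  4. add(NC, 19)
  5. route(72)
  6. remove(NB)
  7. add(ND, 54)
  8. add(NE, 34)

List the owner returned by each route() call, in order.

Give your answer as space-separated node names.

Answer: NA NB

Derivation:
Op 1: add NA@46 -> ring=[46:NA]
Op 2: route key 17: smallest pos >= 17 is 46 -> NA
Op 3: add NB@75 -> ring=[46:NA,75:NB]
Op 4: add NC@19 -> ring=[19:NC,46:NA,75:NB]
Op 5: route key 72: smallest pos >= 72 is 75 -> NB
Op 6: remove NB -> ring=[19:NC,46:NA]
Op 7: add ND@54 -> ring=[19:NC,46:NA,54:ND]
Op 8: add NE@34 -> ring=[19:NC,34:NE,46:NA,54:ND]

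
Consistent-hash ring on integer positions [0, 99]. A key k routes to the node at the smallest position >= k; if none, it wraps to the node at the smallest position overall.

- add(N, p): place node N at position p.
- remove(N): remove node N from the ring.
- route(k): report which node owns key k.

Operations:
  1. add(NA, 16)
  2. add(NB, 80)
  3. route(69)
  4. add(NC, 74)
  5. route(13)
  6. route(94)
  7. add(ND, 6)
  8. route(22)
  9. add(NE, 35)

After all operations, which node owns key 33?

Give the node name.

Answer: NE

Derivation:
Op 1: add NA@16 -> ring=[16:NA]
Op 2: add NB@80 -> ring=[16:NA,80:NB]
Op 3: route key 69: smallest pos >= 69 is 80 -> NB
Op 4: add NC@74 -> ring=[16:NA,74:NC,80:NB]
Op 5: route key 13: smallest pos >= 13 is 16 -> NA
Op 6: route key 94: none >= 94, wrap to smallest pos 16 -> NA
Op 7: add ND@6 -> ring=[6:ND,16:NA,74:NC,80:NB]
Op 8: route key 22: smallest pos >= 22 is 74 -> NC
Op 9: add NE@35 -> ring=[6:ND,16:NA,35:NE,74:NC,80:NB]
Final route key 33: smallest pos >= 33 is 35 -> NE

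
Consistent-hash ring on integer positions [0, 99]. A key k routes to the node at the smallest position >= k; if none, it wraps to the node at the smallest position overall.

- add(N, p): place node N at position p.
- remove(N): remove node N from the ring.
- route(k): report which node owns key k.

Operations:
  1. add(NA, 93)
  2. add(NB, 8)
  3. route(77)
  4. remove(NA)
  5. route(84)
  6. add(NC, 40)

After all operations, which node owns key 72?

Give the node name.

Answer: NB

Derivation:
Op 1: add NA@93 -> ring=[93:NA]
Op 2: add NB@8 -> ring=[8:NB,93:NA]
Op 3: route key 77: smallest pos >= 77 is 93 -> NA
Op 4: remove NA -> ring=[8:NB]
Op 5: route key 84: none >= 84, wrap to smallest pos 8 -> NB
Op 6: add NC@40 -> ring=[8:NB,40:NC]
Final route key 72: none >= 72, wrap to smallest pos 8 -> NB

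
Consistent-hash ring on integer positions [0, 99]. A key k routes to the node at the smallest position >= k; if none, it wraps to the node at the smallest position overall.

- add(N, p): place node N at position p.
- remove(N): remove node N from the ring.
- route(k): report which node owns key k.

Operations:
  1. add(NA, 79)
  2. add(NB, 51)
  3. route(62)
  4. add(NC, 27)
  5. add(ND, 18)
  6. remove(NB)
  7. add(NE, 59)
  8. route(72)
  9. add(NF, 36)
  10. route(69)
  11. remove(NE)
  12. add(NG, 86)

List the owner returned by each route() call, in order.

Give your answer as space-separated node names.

Answer: NA NA NA

Derivation:
Op 1: add NA@79 -> ring=[79:NA]
Op 2: add NB@51 -> ring=[51:NB,79:NA]
Op 3: route key 62: smallest pos >= 62 is 79 -> NA
Op 4: add NC@27 -> ring=[27:NC,51:NB,79:NA]
Op 5: add ND@18 -> ring=[18:ND,27:NC,51:NB,79:NA]
Op 6: remove NB -> ring=[18:ND,27:NC,79:NA]
Op 7: add NE@59 -> ring=[18:ND,27:NC,59:NE,79:NA]
Op 8: route key 72: smallest pos >= 72 is 79 -> NA
Op 9: add NF@36 -> ring=[18:ND,27:NC,36:NF,59:NE,79:NA]
Op 10: route key 69: smallest pos >= 69 is 79 -> NA
Op 11: remove NE -> ring=[18:ND,27:NC,36:NF,79:NA]
Op 12: add NG@86 -> ring=[18:ND,27:NC,36:NF,79:NA,86:NG]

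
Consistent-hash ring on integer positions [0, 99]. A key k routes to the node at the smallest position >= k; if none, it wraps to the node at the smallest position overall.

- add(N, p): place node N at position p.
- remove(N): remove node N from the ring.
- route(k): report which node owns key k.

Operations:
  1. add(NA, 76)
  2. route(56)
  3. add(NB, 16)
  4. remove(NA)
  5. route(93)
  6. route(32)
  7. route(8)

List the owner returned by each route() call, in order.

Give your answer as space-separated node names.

Answer: NA NB NB NB

Derivation:
Op 1: add NA@76 -> ring=[76:NA]
Op 2: route key 56: smallest pos >= 56 is 76 -> NA
Op 3: add NB@16 -> ring=[16:NB,76:NA]
Op 4: remove NA -> ring=[16:NB]
Op 5: route key 93: none >= 93, wrap to smallest pos 16 -> NB
Op 6: route key 32: none >= 32, wrap to smallest pos 16 -> NB
Op 7: route key 8: smallest pos >= 8 is 16 -> NB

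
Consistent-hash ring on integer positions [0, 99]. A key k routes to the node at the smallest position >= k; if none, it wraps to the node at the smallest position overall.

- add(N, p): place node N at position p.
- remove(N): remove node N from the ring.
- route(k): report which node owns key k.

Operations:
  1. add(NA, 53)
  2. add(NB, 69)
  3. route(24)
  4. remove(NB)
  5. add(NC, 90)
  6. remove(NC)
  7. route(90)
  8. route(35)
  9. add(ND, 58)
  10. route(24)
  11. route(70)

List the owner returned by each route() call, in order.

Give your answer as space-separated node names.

Answer: NA NA NA NA NA

Derivation:
Op 1: add NA@53 -> ring=[53:NA]
Op 2: add NB@69 -> ring=[53:NA,69:NB]
Op 3: route key 24: smallest pos >= 24 is 53 -> NA
Op 4: remove NB -> ring=[53:NA]
Op 5: add NC@90 -> ring=[53:NA,90:NC]
Op 6: remove NC -> ring=[53:NA]
Op 7: route key 90: none >= 90, wrap to smallest pos 53 -> NA
Op 8: route key 35: smallest pos >= 35 is 53 -> NA
Op 9: add ND@58 -> ring=[53:NA,58:ND]
Op 10: route key 24: smallest pos >= 24 is 53 -> NA
Op 11: route key 70: none >= 70, wrap to smallest pos 53 -> NA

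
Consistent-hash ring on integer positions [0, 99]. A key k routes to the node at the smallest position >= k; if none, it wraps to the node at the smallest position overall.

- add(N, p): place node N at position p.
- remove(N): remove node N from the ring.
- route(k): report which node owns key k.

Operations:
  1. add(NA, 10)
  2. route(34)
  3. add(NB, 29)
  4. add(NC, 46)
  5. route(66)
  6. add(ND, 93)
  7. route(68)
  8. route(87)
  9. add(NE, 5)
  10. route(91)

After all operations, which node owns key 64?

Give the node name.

Answer: ND

Derivation:
Op 1: add NA@10 -> ring=[10:NA]
Op 2: route key 34: none >= 34, wrap to smallest pos 10 -> NA
Op 3: add NB@29 -> ring=[10:NA,29:NB]
Op 4: add NC@46 -> ring=[10:NA,29:NB,46:NC]
Op 5: route key 66: none >= 66, wrap to smallest pos 10 -> NA
Op 6: add ND@93 -> ring=[10:NA,29:NB,46:NC,93:ND]
Op 7: route key 68: smallest pos >= 68 is 93 -> ND
Op 8: route key 87: smallest pos >= 87 is 93 -> ND
Op 9: add NE@5 -> ring=[5:NE,10:NA,29:NB,46:NC,93:ND]
Op 10: route key 91: smallest pos >= 91 is 93 -> ND
Final route key 64: smallest pos >= 64 is 93 -> ND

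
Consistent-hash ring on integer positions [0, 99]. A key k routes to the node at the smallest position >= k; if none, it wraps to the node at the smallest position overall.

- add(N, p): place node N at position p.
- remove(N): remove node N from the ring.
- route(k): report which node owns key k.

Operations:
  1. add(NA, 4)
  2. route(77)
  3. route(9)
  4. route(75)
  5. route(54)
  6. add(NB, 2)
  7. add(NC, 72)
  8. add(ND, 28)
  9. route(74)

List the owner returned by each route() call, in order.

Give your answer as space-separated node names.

Op 1: add NA@4 -> ring=[4:NA]
Op 2: route key 77: none >= 77, wrap to smallest pos 4 -> NA
Op 3: route key 9: none >= 9, wrap to smallest pos 4 -> NA
Op 4: route key 75: none >= 75, wrap to smallest pos 4 -> NA
Op 5: route key 54: none >= 54, wrap to smallest pos 4 -> NA
Op 6: add NB@2 -> ring=[2:NB,4:NA]
Op 7: add NC@72 -> ring=[2:NB,4:NA,72:NC]
Op 8: add ND@28 -> ring=[2:NB,4:NA,28:ND,72:NC]
Op 9: route key 74: none >= 74, wrap to smallest pos 2 -> NB

Answer: NA NA NA NA NB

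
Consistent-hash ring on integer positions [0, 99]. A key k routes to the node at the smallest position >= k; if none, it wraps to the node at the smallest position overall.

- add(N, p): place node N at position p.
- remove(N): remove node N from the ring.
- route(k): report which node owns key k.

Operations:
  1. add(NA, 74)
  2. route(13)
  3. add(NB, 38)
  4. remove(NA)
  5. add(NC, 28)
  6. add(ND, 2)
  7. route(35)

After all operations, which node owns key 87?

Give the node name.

Op 1: add NA@74 -> ring=[74:NA]
Op 2: route key 13: smallest pos >= 13 is 74 -> NA
Op 3: add NB@38 -> ring=[38:NB,74:NA]
Op 4: remove NA -> ring=[38:NB]
Op 5: add NC@28 -> ring=[28:NC,38:NB]
Op 6: add ND@2 -> ring=[2:ND,28:NC,38:NB]
Op 7: route key 35: smallest pos >= 35 is 38 -> NB
Final route key 87: none >= 87, wrap to smallest pos 2 -> ND

Answer: ND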